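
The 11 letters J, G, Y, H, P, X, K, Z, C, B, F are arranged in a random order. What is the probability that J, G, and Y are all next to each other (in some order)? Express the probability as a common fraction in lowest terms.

3/55

There are 11! = 39916800 arrangements.
Treat the three as one block: 9! placements × 3! orders within the block = 362880·6 = 2177280.
Probability = 2177280/39916800 = 3/55.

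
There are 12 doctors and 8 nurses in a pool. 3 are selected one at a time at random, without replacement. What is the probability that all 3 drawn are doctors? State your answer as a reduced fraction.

Multiply the conditional probabilities at each draw: 12/20 · 11/19 · 10/18 = 1320/6840 = 11/57.

11/57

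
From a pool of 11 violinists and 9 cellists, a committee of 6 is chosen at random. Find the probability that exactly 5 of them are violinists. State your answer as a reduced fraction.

The sample space is all 6-subsets of the 20: C(20,6) = 38760.
Selections with exactly 5 violinists: choose 5 of the 11 violinists and 1 of the 9 cellists, C(11,5)·C(9,1) = 462·9 = 4158.
Probability = 4158/38760 = 693/6460.

693/6460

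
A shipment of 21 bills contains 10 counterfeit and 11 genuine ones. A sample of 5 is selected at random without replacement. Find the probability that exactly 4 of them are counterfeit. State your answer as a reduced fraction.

The sample space is all 5-subsets of the 21: C(21,5) = 20349.
Selections with exactly 4 counterfeit: choose 4 of the 10 counterfeit and 1 of the 11 genuine, C(10,4)·C(11,1) = 210·11 = 2310.
Probability = 2310/20349 = 110/969.

110/969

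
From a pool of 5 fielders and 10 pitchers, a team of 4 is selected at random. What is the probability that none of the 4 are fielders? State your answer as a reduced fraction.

2/13

There are C(15,4) = 1365 possible selections.
Selections with no fielders (all pitchers): C(10,4) = 210.
Probability = 210/1365 = 2/13.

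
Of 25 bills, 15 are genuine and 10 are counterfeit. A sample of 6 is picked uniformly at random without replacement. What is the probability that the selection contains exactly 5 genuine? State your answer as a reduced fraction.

The sample space is all 6-subsets of the 25: C(25,6) = 177100.
Selections with exactly 5 genuine: choose 5 of the 15 genuine and 1 of the 10 counterfeit, C(15,5)·C(10,1) = 3003·10 = 30030.
Probability = 30030/177100 = 39/230.

39/230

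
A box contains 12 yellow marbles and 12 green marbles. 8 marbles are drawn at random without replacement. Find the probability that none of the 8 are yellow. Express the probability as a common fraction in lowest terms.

There are C(24,8) = 735471 possible selections.
Selections with no yellow (all green): C(12,8) = 495.
Probability = 495/735471 = 5/7429.

5/7429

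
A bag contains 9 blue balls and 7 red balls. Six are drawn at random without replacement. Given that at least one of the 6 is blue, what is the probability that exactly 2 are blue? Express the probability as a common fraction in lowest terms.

20/127

Work in counts. Selections with at least one blue: C(16,6) − C(7,6) = 8008 − 7 = 8001.
Of those, selections where exactly 2 are blue: C(9,2)·C(7,4) = 36·35 = 1260.
Conditional probability = 1260/8001 = 20/127.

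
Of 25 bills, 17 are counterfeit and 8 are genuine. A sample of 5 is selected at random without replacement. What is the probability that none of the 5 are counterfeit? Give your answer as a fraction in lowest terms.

4/3795

There are C(25,5) = 53130 possible selections.
Selections with no counterfeit (all genuine): C(8,5) = 56.
Probability = 56/53130 = 4/3795.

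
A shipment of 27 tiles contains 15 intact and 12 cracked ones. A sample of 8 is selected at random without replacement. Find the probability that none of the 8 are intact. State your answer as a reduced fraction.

1/4485

There are C(27,8) = 2220075 possible selections.
Selections with no intact (all cracked): C(12,8) = 495.
Probability = 495/2220075 = 1/4485.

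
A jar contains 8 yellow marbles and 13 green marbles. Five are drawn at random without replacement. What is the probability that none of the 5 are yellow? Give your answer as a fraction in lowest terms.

143/2261

There are C(21,5) = 20349 possible selections.
Selections with no yellow (all green): C(13,5) = 1287.
Probability = 1287/20349 = 143/2261.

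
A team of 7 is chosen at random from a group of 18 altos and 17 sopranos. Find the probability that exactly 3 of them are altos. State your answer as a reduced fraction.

The sample space is all 7-subsets of the 35: C(35,7) = 6724520.
Selections with exactly 3 altos: choose 3 of the 18 altos and 4 of the 17 sopranos, C(18,3)·C(17,4) = 816·2380 = 1942080.
Probability = 1942080/6724520 = 2856/9889.

2856/9889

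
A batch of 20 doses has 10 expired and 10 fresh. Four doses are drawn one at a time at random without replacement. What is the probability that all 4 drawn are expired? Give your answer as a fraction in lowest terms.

14/323

Multiply the conditional probabilities at each draw: 10/20 · 9/19 · 8/18 · 7/17 = 5040/116280 = 14/323.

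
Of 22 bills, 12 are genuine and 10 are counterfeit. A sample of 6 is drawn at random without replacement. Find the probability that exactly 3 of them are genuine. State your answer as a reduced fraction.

800/2261

There are C(22,6) = 74613 ways to choose 6 from 22.
Selections with exactly 3 genuine: choose 3 of the 12 genuine and 3 of the 10 counterfeit, C(12,3)·C(10,3) = 220·120 = 26400.
Probability = 26400/74613 = 800/2261.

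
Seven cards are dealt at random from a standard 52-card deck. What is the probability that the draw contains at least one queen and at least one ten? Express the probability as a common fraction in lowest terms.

There are C(52,7) = 133784560 possible draws.
By inclusion-exclusion on the complements, draws missing all queens or all tens: C(48,7) + C(48,7) − C(44,7) = 73629072 + 73629072 − 38320568 = 108937576.
So draws with at least one of each: 133784560 − 108937576 = 24846984, probability 24846984/133784560 = 3105873/16723070.

3105873/16723070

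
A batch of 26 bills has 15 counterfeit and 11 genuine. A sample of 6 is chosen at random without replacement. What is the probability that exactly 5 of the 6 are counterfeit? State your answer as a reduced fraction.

33/230

There are C(26,6) = 230230 ways to choose 6 from 26.
Selections with exactly 5 counterfeit: choose 5 of the 15 counterfeit and 1 of the 11 genuine, C(15,5)·C(11,1) = 3003·11 = 33033.
Probability = 33033/230230 = 33/230.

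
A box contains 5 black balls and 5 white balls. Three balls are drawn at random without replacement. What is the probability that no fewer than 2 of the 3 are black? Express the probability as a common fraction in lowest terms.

1/2

Total selections: C(10,3) = 120.
Favorable selections (no fewer than 2 black): C(5,2)·C(5,1) + C(5,3)·C(5,0) = 50 + 10 = 60.
Probability = 60/120 = 1/2.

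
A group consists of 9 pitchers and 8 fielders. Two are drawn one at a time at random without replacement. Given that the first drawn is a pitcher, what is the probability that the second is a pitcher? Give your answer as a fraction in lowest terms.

After removing one pitcher, 16 remain: 8 pitchers and 8 fielders.
So the probability the next is a pitcher is 8/16 = 1/2.

1/2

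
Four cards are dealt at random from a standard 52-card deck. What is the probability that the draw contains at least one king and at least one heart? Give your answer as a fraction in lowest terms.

52799/270725

There are C(52,4) = 270725 possible draws.
By inclusion-exclusion on the complements, draws missing all kings or all hearts: C(48,4) + C(39,4) − C(36,4) = 194580 + 82251 − 58905 = 217926.
So draws with at least one of each: 270725 − 217926 = 52799, probability 52799/270725.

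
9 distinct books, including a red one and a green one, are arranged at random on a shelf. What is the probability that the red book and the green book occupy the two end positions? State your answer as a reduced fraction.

1/36

There are 9! = 362880 arrangements.
Place the red book and the green book at the ends in 2 ways, arrange the remaining 7 in 7! = 5040 ways: 2·5040 = 10080.
Probability = 10080/362880 = 1/36.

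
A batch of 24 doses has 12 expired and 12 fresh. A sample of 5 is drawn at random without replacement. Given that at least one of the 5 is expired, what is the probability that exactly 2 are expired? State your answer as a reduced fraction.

Work in counts. Selections with at least one expired: C(24,5) − C(12,5) = 42504 − 792 = 41712.
Of those, selections where exactly 2 are expired: C(12,2)·C(12,3) = 66·220 = 14520.
Conditional probability = 14520/41712 = 55/158.

55/158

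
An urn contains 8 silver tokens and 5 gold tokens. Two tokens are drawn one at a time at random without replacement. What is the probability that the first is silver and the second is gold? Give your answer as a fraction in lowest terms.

10/39

Multiply the conditional probabilities at each draw: 8/13 · 5/12 = 40/156 = 10/39.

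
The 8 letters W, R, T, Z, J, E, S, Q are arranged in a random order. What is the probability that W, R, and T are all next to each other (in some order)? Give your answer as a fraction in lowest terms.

3/28

There are 8! = 40320 arrangements.
Treat the three as one block: 6! placements × 3! orders within the block = 720·6 = 4320.
Probability = 4320/40320 = 3/28.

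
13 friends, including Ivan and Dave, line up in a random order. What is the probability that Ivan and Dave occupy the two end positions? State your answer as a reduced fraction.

1/78

There are 13! = 6227020800 arrangements.
Place Ivan and Dave at the ends in 2 ways, arrange the remaining 11 in 11! = 39916800 ways: 2·39916800 = 79833600.
Probability = 79833600/6227020800 = 1/78.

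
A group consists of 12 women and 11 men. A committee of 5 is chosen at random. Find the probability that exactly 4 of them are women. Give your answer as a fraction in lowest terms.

495/3059

Total number of selections: C(23,5) = 33649.
Selections with exactly 4 women: choose 4 of the 12 women and 1 of the 11 men, C(12,4)·C(11,1) = 495·11 = 5445.
Probability = 5445/33649 = 495/3059.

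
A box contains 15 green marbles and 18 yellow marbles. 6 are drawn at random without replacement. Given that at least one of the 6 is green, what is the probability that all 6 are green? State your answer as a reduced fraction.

715/155572

Work in counts. Selections with at least one green: C(33,6) − C(18,6) = 1107568 − 18564 = 1089004.
Of those, selections where all 6 are green: C(15,6) = 5005.
Conditional probability = 5005/1089004 = 715/155572.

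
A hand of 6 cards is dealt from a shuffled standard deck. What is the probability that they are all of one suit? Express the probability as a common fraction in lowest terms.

There are C(52,6) = 20358520 possible 6-card hands.
Hands of one suit: 4 suits × C(13,6) = 4·1716 = 6864.
Probability = 6864/20358520 = 66/195755.

66/195755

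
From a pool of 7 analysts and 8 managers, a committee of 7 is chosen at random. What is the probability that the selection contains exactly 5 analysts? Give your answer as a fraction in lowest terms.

196/2145

The sample space is all 7-subsets of the 15: C(15,7) = 6435.
Selections with exactly 5 analysts: choose 5 of the 7 analysts and 2 of the 8 managers, C(7,5)·C(8,2) = 21·28 = 588.
Probability = 588/6435 = 196/2145.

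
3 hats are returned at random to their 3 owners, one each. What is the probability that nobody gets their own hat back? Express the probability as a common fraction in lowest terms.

1/3

There are 3! = 6 assignments.
By inclusion-exclusion, assignments with no fixed points: C(3,0)·3! − C(3,1)·2! + C(3,2)·1! − C(3,3)·0! = 2.
Probability = 2/6 = 1/3.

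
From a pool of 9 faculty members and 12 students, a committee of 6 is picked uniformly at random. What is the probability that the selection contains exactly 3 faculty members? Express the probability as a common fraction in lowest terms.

Total number of selections: C(21,6) = 54264.
Selections with exactly 3 faculty members: choose 3 of the 9 faculty members and 3 of the 12 students, C(9,3)·C(12,3) = 84·220 = 18480.
Probability = 18480/54264 = 110/323.

110/323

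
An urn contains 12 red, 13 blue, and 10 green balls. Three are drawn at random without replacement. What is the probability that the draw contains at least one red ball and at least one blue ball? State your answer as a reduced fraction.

There are C(35,3) = 6545 possible draws.
By inclusion-exclusion on the complements, draws missing all red or all blue: C(23,3) + C(22,3) − C(10,3) = 1771 + 1540 − 120 = 3191.
So draws with at least one of each: 6545 − 3191 = 3354, probability 3354/6545.

3354/6545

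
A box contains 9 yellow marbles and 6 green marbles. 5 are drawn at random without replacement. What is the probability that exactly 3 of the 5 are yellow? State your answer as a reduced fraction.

Total number of selections: C(15,5) = 3003.
Selections with exactly 3 yellow: choose 3 of the 9 yellow and 2 of the 6 green, C(9,3)·C(6,2) = 84·15 = 1260.
Probability = 1260/3003 = 60/143.

60/143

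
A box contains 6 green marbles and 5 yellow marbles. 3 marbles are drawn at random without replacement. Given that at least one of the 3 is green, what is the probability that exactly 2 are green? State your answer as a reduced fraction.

Work in counts. Selections with at least one green: C(11,3) − C(5,3) = 165 − 10 = 155.
Of those, selections where exactly 2 are green: C(6,2)·C(5,1) = 15·5 = 75.
Conditional probability = 75/155 = 15/31.

15/31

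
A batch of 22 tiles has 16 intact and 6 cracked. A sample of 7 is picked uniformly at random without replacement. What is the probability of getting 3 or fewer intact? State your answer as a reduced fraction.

There are C(22,7) = 170544 ways to choose the 7.
Favorable selections (3 or fewer intact): C(16,1)·C(6,6) + C(16,2)·C(6,5) + C(16,3)·C(6,4) = 16 + 720 + 8400 = 9136.
Probability = 9136/170544 = 571/10659.

571/10659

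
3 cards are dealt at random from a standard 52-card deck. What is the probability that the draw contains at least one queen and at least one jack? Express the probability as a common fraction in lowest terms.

188/5525

There are C(52,3) = 22100 possible draws.
By inclusion-exclusion on the complements, draws missing all queens or all jacks: C(48,3) + C(48,3) − C(44,3) = 17296 + 17296 − 13244 = 21348.
So draws with at least one of each: 22100 − 21348 = 752, probability 752/22100 = 188/5525.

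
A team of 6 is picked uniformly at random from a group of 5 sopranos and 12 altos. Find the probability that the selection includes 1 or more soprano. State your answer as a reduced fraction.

There are C(17,6) = 12376 ways to choose the 6.
Favorable selections (1 or more soprano): C(5,1)·C(12,5) + C(5,2)·C(12,4) + C(5,3)·C(12,3) + C(5,4)·C(12,2) + C(5,5)·C(12,1) = 3960 + 4950 + 2200 + 330 + 12 = 11452.
Probability = 11452/12376 = 409/442.

409/442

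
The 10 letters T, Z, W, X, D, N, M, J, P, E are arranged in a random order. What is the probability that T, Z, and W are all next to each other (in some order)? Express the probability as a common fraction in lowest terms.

There are 10! = 3628800 arrangements.
Treat the three as one block: 8! placements × 3! orders within the block = 40320·6 = 241920.
Probability = 241920/3628800 = 1/15.

1/15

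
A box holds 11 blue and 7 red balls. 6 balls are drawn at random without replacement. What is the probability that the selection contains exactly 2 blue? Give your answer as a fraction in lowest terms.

Total number of selections: C(18,6) = 18564.
Selections with exactly 2 blue: choose 2 of the 11 blue and 4 of the 7 red, C(11,2)·C(7,4) = 55·35 = 1925.
Probability = 1925/18564 = 275/2652.

275/2652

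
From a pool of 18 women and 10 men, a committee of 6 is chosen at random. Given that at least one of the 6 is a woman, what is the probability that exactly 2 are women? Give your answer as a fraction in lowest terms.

Work in counts. Selections with at least one woman: C(28,6) − C(10,6) = 376740 − 210 = 376530.
Of those, selections where exactly 2 are women: C(18,2)·C(10,4) = 153·210 = 32130.
Conditional probability = 32130/376530 = 153/1793.

153/1793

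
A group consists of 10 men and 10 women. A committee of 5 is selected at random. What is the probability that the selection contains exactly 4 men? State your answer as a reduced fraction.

The sample space is all 5-subsets of the 20: C(20,5) = 15504.
Selections with exactly 4 men: choose 4 of the 10 men and 1 of the 10 women, C(10,4)·C(10,1) = 210·10 = 2100.
Probability = 2100/15504 = 175/1292.

175/1292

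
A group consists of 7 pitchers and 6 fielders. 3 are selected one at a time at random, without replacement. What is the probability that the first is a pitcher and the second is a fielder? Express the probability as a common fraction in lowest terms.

Multiply the conditional probabilities at each draw: 7/13 · 6/12 = 42/156 = 7/26.

7/26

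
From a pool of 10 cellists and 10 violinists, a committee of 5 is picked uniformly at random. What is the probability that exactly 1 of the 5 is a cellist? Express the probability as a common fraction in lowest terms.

175/1292

The sample space is all 5-subsets of the 20: C(20,5) = 15504.
Selections with exactly 1 cellist: choose 1 of the 10 cellists and 4 of the 10 violinists, C(10,1)·C(10,4) = 10·210 = 2100.
Probability = 2100/15504 = 175/1292.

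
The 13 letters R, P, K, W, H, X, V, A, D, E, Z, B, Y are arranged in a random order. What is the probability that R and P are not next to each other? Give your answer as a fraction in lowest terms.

11/13

There are 13! = 6227020800 arrangements.
Arrangements with R and P adjacent: 2·12! = 958003200.
So not adjacent: 6227020800 − 958003200 = 5269017600, probability 5269017600/6227020800 = 11/13.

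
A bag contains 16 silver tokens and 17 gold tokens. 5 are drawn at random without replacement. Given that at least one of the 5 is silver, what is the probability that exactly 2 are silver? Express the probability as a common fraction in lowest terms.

20400/57787

Work in counts. Selections with at least one silver: C(33,5) − C(17,5) = 237336 − 6188 = 231148.
Of those, selections where exactly 2 are silver: C(16,2)·C(17,3) = 120·680 = 81600.
Conditional probability = 81600/231148 = 20400/57787.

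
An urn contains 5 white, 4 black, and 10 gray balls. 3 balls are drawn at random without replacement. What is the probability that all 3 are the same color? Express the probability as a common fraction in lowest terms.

134/969

There are C(19,3) = 969 ways to draw 3 balls.
All same color: C(5,3) + C(4,3) + C(10,3) = 10 + 4 + 120 = 134.
Probability = 134/969.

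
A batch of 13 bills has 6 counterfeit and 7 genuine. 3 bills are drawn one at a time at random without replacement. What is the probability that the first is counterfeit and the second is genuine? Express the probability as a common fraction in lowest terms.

Multiply the conditional probabilities at each draw: 6/13 · 7/12 = 42/156 = 7/26.

7/26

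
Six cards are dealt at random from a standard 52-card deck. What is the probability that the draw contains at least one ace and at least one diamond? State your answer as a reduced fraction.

6772177/20358520

There are C(52,6) = 20358520 possible draws.
By inclusion-exclusion on the complements, draws missing all aces or all diamonds: C(48,6) + C(39,6) − C(36,6) = 12271512 + 3262623 − 1947792 = 13586343.
So draws with at least one of each: 20358520 − 13586343 = 6772177, probability 6772177/20358520.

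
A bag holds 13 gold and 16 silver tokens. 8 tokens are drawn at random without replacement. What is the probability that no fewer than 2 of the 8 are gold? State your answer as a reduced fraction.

There are C(29,8) = 4292145 ways to choose the 8.
Count the complement (fewer than 2 gold): C(13,0)·C(16,8) + C(13,1)·C(16,7) = 12870 + 148720 = 161590.
Probability = 1 − 161590/4292145 = 4130555/4292145 = 5777/6003.

5777/6003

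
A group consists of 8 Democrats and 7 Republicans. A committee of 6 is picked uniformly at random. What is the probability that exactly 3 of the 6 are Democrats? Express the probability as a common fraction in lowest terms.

There are C(15,6) = 5005 ways to choose 6 from 15.
Selections with exactly 3 Democrats: choose 3 of the 8 Democrats and 3 of the 7 Republicans, C(8,3)·C(7,3) = 56·35 = 1960.
Probability = 1960/5005 = 56/143.

56/143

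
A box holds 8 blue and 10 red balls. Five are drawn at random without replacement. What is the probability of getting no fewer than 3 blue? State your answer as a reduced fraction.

There are C(18,5) = 8568 ways to choose the 5.
Favorable selections (no fewer than 3 blue): C(8,3)·C(10,2) + C(8,4)·C(10,1) + C(8,5)·C(10,0) = 2520 + 700 + 56 = 3276.
Probability = 3276/8568 = 13/34.

13/34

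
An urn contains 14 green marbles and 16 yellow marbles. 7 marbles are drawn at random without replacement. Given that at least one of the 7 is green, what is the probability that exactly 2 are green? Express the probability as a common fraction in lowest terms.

3822/19465

Work in counts. Selections with at least one green: C(30,7) − C(16,7) = 2035800 − 11440 = 2024360.
Of those, selections where exactly 2 are green: C(14,2)·C(16,5) = 91·4368 = 397488.
Conditional probability = 397488/2024360 = 3822/19465.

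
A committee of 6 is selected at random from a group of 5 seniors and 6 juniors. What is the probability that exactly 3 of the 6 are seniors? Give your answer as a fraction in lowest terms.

The sample space is all 6-subsets of the 11: C(11,6) = 462.
Selections with exactly 3 seniors: choose 3 of the 5 seniors and 3 of the 6 juniors, C(5,3)·C(6,3) = 10·20 = 200.
Probability = 200/462 = 100/231.

100/231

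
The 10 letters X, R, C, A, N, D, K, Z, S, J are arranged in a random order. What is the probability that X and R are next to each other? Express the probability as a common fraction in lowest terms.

There are 10! = 3628800 arrangements.
Treat X and R as a block: 9! arrangements of the blocks × 2 orders within the block = 2·362880 = 725760.
Probability = 725760/3628800 = 1/5.

1/5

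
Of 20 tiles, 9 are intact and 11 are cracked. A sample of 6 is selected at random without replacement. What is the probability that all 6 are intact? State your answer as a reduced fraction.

7/3230

There are C(20,6) = 38760 possible selections.
Selections with all intact: C(9,6) = 84.
Probability = 84/38760 = 7/3230.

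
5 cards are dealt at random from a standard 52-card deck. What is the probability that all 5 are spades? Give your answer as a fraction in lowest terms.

There are C(52,5) = 2598960 possible 5-card hands.
Hands that are all spades: C(13,5) = 1287.
Probability = 1287/2598960 = 33/66640.

33/66640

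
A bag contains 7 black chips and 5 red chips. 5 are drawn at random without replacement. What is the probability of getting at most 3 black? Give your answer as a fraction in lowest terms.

Total selections: C(12,5) = 792.
Favorable selections (at most 3 black): C(7,0)·C(5,5) + C(7,1)·C(5,4) + C(7,2)·C(5,3) + C(7,3)·C(5,2) = 1 + 35 + 210 + 350 = 596.
Probability = 596/792 = 149/198.

149/198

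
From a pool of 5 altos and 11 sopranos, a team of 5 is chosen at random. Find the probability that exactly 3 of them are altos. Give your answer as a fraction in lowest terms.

275/2184

Total number of selections: C(16,5) = 4368.
Selections with exactly 3 altos: choose 3 of the 5 altos and 2 of the 11 sopranos, C(5,3)·C(11,2) = 10·55 = 550.
Probability = 550/4368 = 275/2184.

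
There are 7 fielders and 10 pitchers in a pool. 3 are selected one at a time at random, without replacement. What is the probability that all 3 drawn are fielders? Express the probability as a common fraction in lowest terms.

7/136

Multiply the conditional probabilities at each draw: 7/17 · 6/16 · 5/15 = 210/4080 = 7/136.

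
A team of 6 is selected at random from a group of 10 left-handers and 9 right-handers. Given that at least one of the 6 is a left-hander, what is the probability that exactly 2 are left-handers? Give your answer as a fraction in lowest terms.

Work in counts. Selections with at least one left-hander: C(19,6) − C(9,6) = 27132 − 84 = 27048.
Of those, selections where exactly 2 are left-handers: C(10,2)·C(9,4) = 45·126 = 5670.
Conditional probability = 5670/27048 = 135/644.

135/644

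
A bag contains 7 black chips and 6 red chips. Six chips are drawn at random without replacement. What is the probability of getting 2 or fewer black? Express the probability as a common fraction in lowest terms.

There are C(13,6) = 1716 ways to choose the 6.
Favorable selections (2 or fewer black): C(7,0)·C(6,6) + C(7,1)·C(6,5) + C(7,2)·C(6,4) = 1 + 42 + 315 = 358.
Probability = 358/1716 = 179/858.

179/858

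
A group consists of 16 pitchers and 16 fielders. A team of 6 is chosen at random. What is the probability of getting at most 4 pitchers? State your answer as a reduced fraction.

14791/16182

Total selections: C(32,6) = 906192.
Count the complement (more than 4 pitchers): C(16,5)·C(16,1) + C(16,6)·C(16,0) = 69888 + 8008 = 77896.
Probability = 1 − 77896/906192 = 828296/906192 = 14791/16182.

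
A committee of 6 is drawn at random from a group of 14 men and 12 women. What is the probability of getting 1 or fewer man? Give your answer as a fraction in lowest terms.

6/115

There are C(26,6) = 230230 ways to choose the 6.
Favorable selections (1 or fewer man): C(14,0)·C(12,6) + C(14,1)·C(12,5) = 924 + 11088 = 12012.
Probability = 12012/230230 = 6/115.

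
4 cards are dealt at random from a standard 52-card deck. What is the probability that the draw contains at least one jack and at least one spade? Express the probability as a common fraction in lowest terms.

52799/270725

There are C(52,4) = 270725 possible draws.
By inclusion-exclusion on the complements, draws missing all jacks or all spades: C(48,4) + C(39,4) − C(36,4) = 194580 + 82251 − 58905 = 217926.
So draws with at least one of each: 270725 − 217926 = 52799, probability 52799/270725.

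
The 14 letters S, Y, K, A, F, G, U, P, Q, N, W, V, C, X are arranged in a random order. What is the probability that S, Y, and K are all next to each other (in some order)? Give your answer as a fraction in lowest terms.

There are 14! = 87178291200 arrangements.
Treat the three as one block: 12! placements × 3! orders within the block = 479001600·6 = 2874009600.
Probability = 2874009600/87178291200 = 3/91.

3/91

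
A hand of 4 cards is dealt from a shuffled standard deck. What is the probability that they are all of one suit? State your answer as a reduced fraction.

44/4165

There are C(52,4) = 270725 possible 4-card hands.
Hands of one suit: 4 suits × C(13,4) = 4·715 = 2860.
Probability = 2860/270725 = 44/4165.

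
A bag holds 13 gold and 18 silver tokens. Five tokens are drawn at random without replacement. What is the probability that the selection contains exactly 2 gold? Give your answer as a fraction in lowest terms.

7072/18879

The sample space is all 5-subsets of the 31: C(31,5) = 169911.
Selections with exactly 2 gold: choose 2 of the 13 gold and 3 of the 18 silver, C(13,2)·C(18,3) = 78·816 = 63648.
Probability = 63648/169911 = 7072/18879.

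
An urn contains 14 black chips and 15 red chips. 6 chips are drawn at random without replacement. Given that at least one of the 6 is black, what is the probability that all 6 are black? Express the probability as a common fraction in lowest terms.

33/5165

Work in counts. Selections with at least one black: C(29,6) − C(15,6) = 475020 − 5005 = 470015.
Of those, selections where all 6 are black: C(14,6) = 3003.
Conditional probability = 3003/470015 = 33/5165.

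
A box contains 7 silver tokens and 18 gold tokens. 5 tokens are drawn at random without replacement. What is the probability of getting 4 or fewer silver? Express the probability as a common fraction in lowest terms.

2529/2530

Total selections: C(25,5) = 53130.
Favorable selections (4 or fewer silver): C(7,0)·C(18,5) + C(7,1)·C(18,4) + C(7,2)·C(18,3) + C(7,3)·C(18,2) + C(7,4)·C(18,1) = 8568 + 21420 + 17136 + 5355 + 630 = 53109.
Probability = 53109/53130 = 2529/2530.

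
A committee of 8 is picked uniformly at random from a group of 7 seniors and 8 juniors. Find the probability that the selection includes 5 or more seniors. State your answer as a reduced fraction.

Total selections: C(15,8) = 6435.
Favorable selections (5 or more seniors): C(7,5)·C(8,3) + C(7,6)·C(8,2) + C(7,7)·C(8,1) = 1176 + 196 + 8 = 1380.
Probability = 1380/6435 = 92/429.

92/429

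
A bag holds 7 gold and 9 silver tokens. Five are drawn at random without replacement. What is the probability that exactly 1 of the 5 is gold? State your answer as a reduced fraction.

21/104

There are C(16,5) = 4368 ways to choose 5 from 16.
Selections with exactly 1 gold: choose 1 of the 7 gold and 4 of the 9 silver, C(7,1)·C(9,4) = 7·126 = 882.
Probability = 882/4368 = 21/104.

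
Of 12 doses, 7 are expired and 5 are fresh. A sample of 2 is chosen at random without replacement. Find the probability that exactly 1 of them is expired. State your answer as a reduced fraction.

The sample space is all 2-subsets of the 12: C(12,2) = 66.
Selections with exactly 1 expired: choose 1 of the 7 expired and 1 of the 5 fresh, C(7,1)·C(5,1) = 7·5 = 35.
Probability = 35/66.

35/66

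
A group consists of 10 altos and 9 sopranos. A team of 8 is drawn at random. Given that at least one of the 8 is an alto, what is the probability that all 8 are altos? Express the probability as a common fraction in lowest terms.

Work in counts. Selections with at least one alto: C(19,8) − C(9,8) = 75582 − 9 = 75573.
Of those, selections where all 8 are altos: C(10,8) = 45.
Conditional probability = 45/75573 = 5/8397.

5/8397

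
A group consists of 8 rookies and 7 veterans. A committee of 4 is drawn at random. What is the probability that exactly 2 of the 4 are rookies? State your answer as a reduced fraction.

28/65

The sample space is all 4-subsets of the 15: C(15,4) = 1365.
Selections with exactly 2 rookies: choose 2 of the 8 rookies and 2 of the 7 veterans, C(8,2)·C(7,2) = 28·21 = 588.
Probability = 588/1365 = 28/65.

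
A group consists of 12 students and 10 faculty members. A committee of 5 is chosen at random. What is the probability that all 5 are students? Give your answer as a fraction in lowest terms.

4/133

There are C(22,5) = 26334 possible selections.
Selections with all students: C(12,5) = 792.
Probability = 792/26334 = 4/133.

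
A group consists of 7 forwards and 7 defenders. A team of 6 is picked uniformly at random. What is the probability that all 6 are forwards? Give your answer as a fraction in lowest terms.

1/429

There are C(14,6) = 3003 possible selections.
Selections with all forwards: C(7,6) = 7.
Probability = 7/3003 = 1/429.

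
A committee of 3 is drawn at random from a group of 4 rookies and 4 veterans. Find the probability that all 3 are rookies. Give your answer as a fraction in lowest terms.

1/14

There are C(8,3) = 56 possible selections.
Selections with all rookies: C(4,3) = 4.
Probability = 4/56 = 1/14.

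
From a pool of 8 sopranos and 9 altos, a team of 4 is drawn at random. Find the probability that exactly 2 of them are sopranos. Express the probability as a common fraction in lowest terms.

There are C(17,4) = 2380 ways to choose 4 from 17.
Selections with exactly 2 sopranos: choose 2 of the 8 sopranos and 2 of the 9 altos, C(8,2)·C(9,2) = 28·36 = 1008.
Probability = 1008/2380 = 36/85.

36/85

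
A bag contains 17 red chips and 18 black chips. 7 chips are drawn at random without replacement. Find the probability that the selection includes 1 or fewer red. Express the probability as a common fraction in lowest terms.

Total selections: C(35,7) = 6724520.
Favorable selections (1 or fewer red): C(17,0)·C(18,7) + C(17,1)·C(18,6) = 31824 + 315588 = 347412.
Probability = 347412/6724520 = 5109/98890.

5109/98890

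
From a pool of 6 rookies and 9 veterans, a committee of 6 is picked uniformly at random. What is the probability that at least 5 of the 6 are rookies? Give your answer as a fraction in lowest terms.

There are C(15,6) = 5005 ways to choose the 6.
Favorable selections (at least 5 rookies): C(6,5)·C(9,1) + C(6,6)·C(9,0) = 54 + 1 = 55.
Probability = 55/5005 = 1/91.

1/91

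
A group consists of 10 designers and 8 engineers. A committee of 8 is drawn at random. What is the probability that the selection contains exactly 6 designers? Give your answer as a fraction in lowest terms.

Total number of selections: C(18,8) = 43758.
Selections with exactly 6 designers: choose 6 of the 10 designers and 2 of the 8 engineers, C(10,6)·C(8,2) = 210·28 = 5880.
Probability = 5880/43758 = 980/7293.

980/7293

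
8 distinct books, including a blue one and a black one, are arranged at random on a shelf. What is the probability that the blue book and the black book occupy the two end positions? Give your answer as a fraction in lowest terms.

1/28

There are 8! = 40320 arrangements.
Place the blue book and the black book at the ends in 2 ways, arrange the remaining 6 in 6! = 720 ways: 2·720 = 1440.
Probability = 1440/40320 = 1/28.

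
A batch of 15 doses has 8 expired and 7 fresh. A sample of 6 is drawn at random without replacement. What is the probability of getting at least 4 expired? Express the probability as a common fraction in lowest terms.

Total selections: C(15,6) = 5005.
Favorable selections (at least 4 expired): C(8,4)·C(7,2) + C(8,5)·C(7,1) + C(8,6)·C(7,0) = 1470 + 392 + 28 = 1890.
Probability = 1890/5005 = 54/143.

54/143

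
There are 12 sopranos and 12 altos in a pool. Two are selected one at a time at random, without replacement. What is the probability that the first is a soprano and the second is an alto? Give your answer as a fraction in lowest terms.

6/23

Multiply the conditional probabilities at each draw: 12/24 · 12/23 = 144/552 = 6/23.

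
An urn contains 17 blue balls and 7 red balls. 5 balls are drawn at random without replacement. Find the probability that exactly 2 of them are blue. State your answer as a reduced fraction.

85/759

Total number of selections: C(24,5) = 42504.
Selections with exactly 2 blue: choose 2 of the 17 blue and 3 of the 7 red, C(17,2)·C(7,3) = 136·35 = 4760.
Probability = 4760/42504 = 85/759.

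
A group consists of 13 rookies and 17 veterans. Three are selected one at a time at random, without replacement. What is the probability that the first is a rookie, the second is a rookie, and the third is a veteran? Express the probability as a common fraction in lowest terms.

Multiply the conditional probabilities at each draw: 13/30 · 12/29 · 17/28 = 2652/24360 = 221/2030.

221/2030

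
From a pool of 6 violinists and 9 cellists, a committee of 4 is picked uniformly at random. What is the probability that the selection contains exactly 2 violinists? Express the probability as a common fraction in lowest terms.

There are C(15,4) = 1365 ways to choose 4 from 15.
Selections with exactly 2 violinists: choose 2 of the 6 violinists and 2 of the 9 cellists, C(6,2)·C(9,2) = 15·36 = 540.
Probability = 540/1365 = 36/91.

36/91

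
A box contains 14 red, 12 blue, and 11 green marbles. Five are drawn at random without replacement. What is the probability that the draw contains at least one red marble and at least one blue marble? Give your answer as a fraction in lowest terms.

There are C(37,5) = 435897 possible draws.
By inclusion-exclusion on the complements, draws missing all red or all blue: C(23,5) + C(25,5) − C(11,5) = 33649 + 53130 − 462 = 86317.
So draws with at least one of each: 435897 − 86317 = 349580, probability 349580/435897 = 4540/5661.

4540/5661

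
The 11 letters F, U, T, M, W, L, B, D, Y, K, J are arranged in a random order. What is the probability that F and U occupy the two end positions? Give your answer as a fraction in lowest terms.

1/55

There are 11! = 39916800 arrangements.
Place F and U at the ends in 2 ways, arrange the remaining 9 in 9! = 362880 ways: 2·362880 = 725760.
Probability = 725760/39916800 = 1/55.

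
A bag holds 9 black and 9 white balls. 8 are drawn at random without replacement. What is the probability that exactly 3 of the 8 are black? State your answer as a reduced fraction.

588/2431

The sample space is all 8-subsets of the 18: C(18,8) = 43758.
Selections with exactly 3 black: choose 3 of the 9 black and 5 of the 9 white, C(9,3)·C(9,5) = 84·126 = 10584.
Probability = 10584/43758 = 588/2431.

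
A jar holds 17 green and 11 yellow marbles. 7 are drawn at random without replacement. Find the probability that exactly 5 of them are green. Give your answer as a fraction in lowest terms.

The sample space is all 7-subsets of the 28: C(28,7) = 1184040.
Selections with exactly 5 green: choose 5 of the 17 green and 2 of the 11 yellow, C(17,5)·C(11,2) = 6188·55 = 340340.
Probability = 340340/1184040 = 119/414.

119/414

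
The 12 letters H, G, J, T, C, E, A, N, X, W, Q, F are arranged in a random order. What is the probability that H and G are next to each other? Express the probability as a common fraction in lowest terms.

There are 12! = 479001600 arrangements.
Treat H and G as a block: 11! arrangements of the blocks × 2 orders within the block = 2·39916800 = 79833600.
Probability = 79833600/479001600 = 1/6.

1/6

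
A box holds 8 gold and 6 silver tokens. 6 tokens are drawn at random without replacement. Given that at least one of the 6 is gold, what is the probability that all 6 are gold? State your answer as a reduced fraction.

Work in counts. Selections with at least one gold: C(14,6) − C(6,6) = 3003 − 1 = 3002.
Of those, selections where all 6 are gold: C(8,6) = 28.
Conditional probability = 28/3002 = 14/1501.

14/1501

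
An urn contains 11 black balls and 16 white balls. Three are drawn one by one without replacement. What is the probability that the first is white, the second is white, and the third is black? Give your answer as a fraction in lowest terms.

Multiply the conditional probabilities at each draw: 16/27 · 15/26 · 11/25 = 2640/17550 = 88/585.

88/585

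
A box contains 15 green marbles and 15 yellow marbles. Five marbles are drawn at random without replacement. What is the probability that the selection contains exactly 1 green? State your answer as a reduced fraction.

25/174

There are C(30,5) = 142506 ways to choose 5 from 30.
Selections with exactly 1 green: choose 1 of the 15 green and 4 of the 15 yellow, C(15,1)·C(15,4) = 15·1365 = 20475.
Probability = 20475/142506 = 25/174.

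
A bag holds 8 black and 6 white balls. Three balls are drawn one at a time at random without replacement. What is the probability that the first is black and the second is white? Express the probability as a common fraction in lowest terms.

24/91

Multiply the conditional probabilities at each draw: 8/14 · 6/13 = 48/182 = 24/91.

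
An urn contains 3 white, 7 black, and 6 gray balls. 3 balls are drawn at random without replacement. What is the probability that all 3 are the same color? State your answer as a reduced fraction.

1/10

There are C(16,3) = 560 ways to draw 3 balls.
All same color: C(3,3) + C(7,3) + C(6,3) = 1 + 35 + 20 = 56.
Probability = 56/560 = 1/10.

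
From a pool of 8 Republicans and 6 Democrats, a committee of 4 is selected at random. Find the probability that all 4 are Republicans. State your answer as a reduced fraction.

There are C(14,4) = 1001 possible selections.
Selections with all Republicans: C(8,4) = 70.
Probability = 70/1001 = 10/143.

10/143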